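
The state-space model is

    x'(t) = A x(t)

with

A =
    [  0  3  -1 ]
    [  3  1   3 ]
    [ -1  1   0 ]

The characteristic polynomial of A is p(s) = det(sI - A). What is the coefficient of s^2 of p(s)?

Expand det(sI - A) for the 3×3 matrix.
p(s) = s^3 - s^2 - 13s + 13.
(Check: constant term = det(-A) = (-1)^3 det A = 13; coefficient of s^2 = -tr A = -1.)
The coefficient of s^2 is -1.

-1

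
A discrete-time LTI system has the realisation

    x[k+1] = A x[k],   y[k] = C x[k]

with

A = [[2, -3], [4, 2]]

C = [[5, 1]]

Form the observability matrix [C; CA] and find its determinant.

CA = [[14, -13]]
Observability matrix O = [C; CA] = [[5, 1], [14, -13]]
det(O) = 5·(-13) - 1·14 = -65 - 14 = -79
Since det(O) ≠ 0, rank(O) = 2 and the system is completely observable.

-79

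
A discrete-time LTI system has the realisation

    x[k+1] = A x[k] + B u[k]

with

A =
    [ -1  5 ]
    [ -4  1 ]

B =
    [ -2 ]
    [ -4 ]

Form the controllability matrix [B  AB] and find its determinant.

AB = [[-18], [4]]
Controllability matrix C = [B  AB] = [[-2, -18], [-4, 4]]
det(C) = (-2)·4 - (-18)·(-4) = -8 - 72 = -80
Since det(C) ≠ 0, rank(C) = 2 and the system is completely controllable.

-80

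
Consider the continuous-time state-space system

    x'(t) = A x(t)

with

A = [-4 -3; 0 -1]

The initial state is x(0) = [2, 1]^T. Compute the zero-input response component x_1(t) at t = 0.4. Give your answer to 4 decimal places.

-0.0646

det(sI - A) = s^2 - (tr A)s + det A, with tr A = (-4) + (-1) = -5 and det A = (-4)·(-1) - (-3)·0 = 4 - 0 = 4.
So p(s) = det(sI - A) = s^2 + 5s + 4.
Factor s^2 + 5s + 4: two numbers with sum -5 and product 4 are -1 and -4, so s^2 + 5s + 4 = (s + 1)(s + 4).
Hence p(s) = (s + 1) (s + 4), with roots -4, -1.
The eigenvalues -4, -1 are distinct and real, so A is diagonalisable and x(t) = e^{At} x(0) = V diag(e^{λ_i t}) V^{-1} x(0), where the columns of V are the eigenvectors.
λ = -4: A - (-4)I = [[0, -3], [0, 3]]. Row 1 gives 0·v1 + (-3)·v2 = 0, so take v_1 = [1, 0]^T.
λ = -1: A - (-1)I = [[-3, -3], [0, 0]]. Row 1 gives (-3)·v1 + (-3)·v2 = 0, so take v_2 = [1, -1]^T.
V = [v_1 v_2] = [[1, 1], [0, -1]] has det V = -1, so V^{-1} = adj(V)/det V = [[1, 1], [0, -1]].
Modal coordinates z(0) = V^{-1} x(0): 1·2 + 1·1 = 3; 0·2 + (-1)·1 = -1; so z(0) = [3, -1]^T.
x_1(t) = Σ_i (v_i)_1 · z_i(0) · e^{λ_i t} (row 1 of V times the modal terms).
x_1(0.4) = 1·3·e^{-4·0.4} + 1·(-1)·e^{-1·0.4} = 3·0.201897 + (-1)·0.670320 = -0.0646.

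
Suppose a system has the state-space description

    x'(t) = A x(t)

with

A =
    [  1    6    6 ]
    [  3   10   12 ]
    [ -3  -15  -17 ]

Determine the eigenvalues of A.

det(sI - A) = s^3 - (tr A)s^2 + (M11 + M22 + M33)s - det A, where Mii is the 2×2 principal minor of A obtained by deleting row i and column i.
tr A = 1 + 10 + (-17) = -6; M11 = 10·(-17) - 12·(-15) = -170 - (-180) = 10; M22 = 1·(-17) - 6·(-3) = -17 - (-18) = 1; M33 = 1·10 - 6·3 = 10 - 18 = -8; sum of minors = 3.
det A = 1·(10·(-17) - 12·(-15)) - 6·(3·(-17) - 12·(-3)) + 6·(3·(-15) - 10·(-3)) = 1·10 - 6·(-15) + 6·(-15) = 10.
So p(s) = det(sI - A) = s^3 + 6s^2 + 3s - 10.
Rational-root test: any integer root divides -10. Testing small divisors, s = 1 works: p(1) = 1 + 6 + 3 + (-10) = 0, so (s - 1) is a factor.
Dividing, p(s) = (s - 1)(s^2 + 7s + 10).
Factor s^2 + 7s + 10: two numbers with sum -7 and product 10 are -2 and -5, so s^2 + 7s + 10 = (s + 2)(s + 5).
Hence p(s) = (s - 1) (s + 2) (s + 5), with roots -5, -2, 1.
At least one eigenvalue has non-negative real part, so the system is not asymptotically stable.

-5, -2, 1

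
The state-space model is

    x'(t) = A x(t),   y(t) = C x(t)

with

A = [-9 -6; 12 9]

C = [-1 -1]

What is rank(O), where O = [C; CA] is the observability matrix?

CA = [[-3, -3]]
Observability matrix O = [C; CA] = [[-1, -1], [-3, -3]]
Every row of O is a scalar multiple of row 1 = [-1, -1] (multipliers 1, 3), so the rows span a one-dimensional space.
O ≠ 0, hence rank(O) = 1.
rank(O) = 1 < n = 2, so the pair (A, C) is not completely observable.

1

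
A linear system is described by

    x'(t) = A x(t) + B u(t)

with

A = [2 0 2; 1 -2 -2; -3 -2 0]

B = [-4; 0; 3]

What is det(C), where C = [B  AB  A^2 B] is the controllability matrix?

1388

AB = [[-2], [-10], [12]]
A^2B = [[20], [-6], [26]]
Controllability matrix C = [B  AB  A^2B] = [[-4, -2, 20], [0, -10, -6], [3, 12, 26]]
Expanding along the first row, det(C) = (-4)·((-10)·26 - (-6)·12) - (-2)·(0·26 - (-6)·3) + 20·(0·12 - (-10)·3) = (-4)·(-188) - (-2)·18 + 20·30 = 1388
Since det(C) ≠ 0, rank(C) = 3 and the system is completely controllable.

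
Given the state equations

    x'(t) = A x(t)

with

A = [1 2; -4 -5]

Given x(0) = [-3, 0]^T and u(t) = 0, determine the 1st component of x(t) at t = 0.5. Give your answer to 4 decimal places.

det(sI - A) = s^2 - (tr A)s + det A, with tr A = 1 + (-5) = -4 and det A = 1·(-5) - 2·(-4) = -5 - (-8) = 3.
So p(s) = det(sI - A) = s^2 + 4s + 3.
Factor s^2 + 4s + 3: two numbers with sum -4 and product 3 are -1 and -3, so s^2 + 4s + 3 = (s + 1)(s + 3).
Hence p(s) = (s + 1) (s + 3), with roots -3, -1.
The eigenvalues -3, -1 are distinct and real, so A is diagonalisable and x(t) = e^{At} x(0) = V diag(e^{λ_i t}) V^{-1} x(0), where the columns of V are the eigenvectors.
λ = -3: A - (-3)I = [[4, 2], [-4, -2]]. Row 1 gives 4·v1 + 2·v2 = 0, so take v_1 = [-1, 2]^T.
λ = -1: A - (-1)I = [[2, 2], [-4, -4]]. Row 1 gives 2·v1 + 2·v2 = 0, so take v_2 = [-1, 1]^T.
V = [v_1 v_2] = [[-1, -1], [2, 1]] has det V = 1, so V^{-1} = adj(V)/det V = [[1, 1], [-2, -1]].
Modal coordinates z(0) = V^{-1} x(0): 1·(-3) + 1·0 = -3; (-2)·(-3) + (-1)·0 = 6; so z(0) = [-3, 6]^T.
x_1(t) = Σ_i (v_i)_1 · z_i(0) · e^{λ_i t} (row 1 of V times the modal terms).
x_1(0.5) = (-1)·(-3)·e^{-3·0.5} + (-1)·6·e^{-1·0.5} = 3·0.223130 + (-6)·0.606531 = -2.9698.

-2.9698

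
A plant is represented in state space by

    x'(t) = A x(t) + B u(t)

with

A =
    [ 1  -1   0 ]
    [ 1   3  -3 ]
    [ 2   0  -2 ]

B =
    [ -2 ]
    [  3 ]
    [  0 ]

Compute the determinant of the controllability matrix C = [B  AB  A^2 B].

-82

AB = [[-5], [7], [-4]]
A^2B = [[-12], [28], [-2]]
Controllability matrix C = [B  AB  A^2B] = [[-2, -5, -12], [3, 7, 28], [0, -4, -2]]
Expanding along the first row, det(C) = (-2)·(7·(-2) - 28·(-4)) - (-5)·(3·(-2) - 28·0) + (-12)·(3·(-4) - 7·0) = (-2)·98 - (-5)·(-6) + (-12)·(-12) = -82
Since det(C) ≠ 0, rank(C) = 3 and the system is completely controllable.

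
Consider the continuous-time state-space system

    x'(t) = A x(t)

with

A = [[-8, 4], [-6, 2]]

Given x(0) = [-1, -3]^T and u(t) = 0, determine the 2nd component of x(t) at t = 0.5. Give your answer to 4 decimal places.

det(sI - A) = s^2 - (tr A)s + det A, with tr A = (-8) + 2 = -6 and det A = (-8)·2 - 4·(-6) = -16 - (-24) = 8.
So p(s) = det(sI - A) = s^2 + 6s + 8.
Factor s^2 + 6s + 8: two numbers with sum -6 and product 8 are -2 and -4, so s^2 + 6s + 8 = (s + 2)(s + 4).
Hence p(s) = (s + 2) (s + 4), with roots -4, -2.
The eigenvalues -4, -2 are distinct and real, so A is diagonalisable and x(t) = e^{At} x(0) = V diag(e^{λ_i t}) V^{-1} x(0), where the columns of V are the eigenvectors.
λ = -4: A - (-4)I = [[-4, 4], [-6, 6]]. Row 1 gives (-4)·v1 + 4·v2 = 0, so take v_1 = [1, 1]^T.
λ = -2: A - (-2)I = [[-6, 4], [-6, 4]]. Row 1 gives (-6)·v1 + 4·v2 = 0, so take v_2 = [-2, -3]^T.
V = [v_1 v_2] = [[1, -2], [1, -3]] has det V = -1, so V^{-1} = adj(V)/det V = [[3, -2], [1, -1]].
Modal coordinates z(0) = V^{-1} x(0): 3·(-1) + (-2)·(-3) = 3; 1·(-1) + (-1)·(-3) = 2; so z(0) = [3, 2]^T.
x_2(t) = Σ_i (v_i)_2 · z_i(0) · e^{λ_i t} (row 2 of V times the modal terms).
x_2(0.5) = 1·3·e^{-4·0.5} + (-3)·2·e^{-2·0.5} = 3·0.135335 + (-6)·0.367879 = -1.8013.

-1.8013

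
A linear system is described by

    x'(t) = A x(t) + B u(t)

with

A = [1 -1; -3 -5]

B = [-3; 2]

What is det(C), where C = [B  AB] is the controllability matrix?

AB = [[-5], [-1]]
Controllability matrix C = [B  AB] = [[-3, -5], [2, -1]]
det(C) = (-3)·(-1) - (-5)·2 = 3 - (-10) = 13
Since det(C) ≠ 0, rank(C) = 2 and the system is completely controllable.

13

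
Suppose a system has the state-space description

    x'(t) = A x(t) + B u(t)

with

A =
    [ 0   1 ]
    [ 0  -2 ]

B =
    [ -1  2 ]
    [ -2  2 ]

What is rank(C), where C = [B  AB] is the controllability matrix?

2

AB = [[-2, 2], [4, -4]]
Controllability matrix C = [B  AB] = [[-1, 2, -2, 2], [-2, 2, 4, -4]]
Take the 2×2 submatrix of C formed by columns 1, 2: [[-1, 2], [-2, 2]]. Its determinant is (-1)·2 - 2·(-2) = -2 - (-4) = 2 ≠ 0.
So rank(C) ≥ 2; since C has 2 rows, rank(C) = 2.
rank(C) = 2 = n, so the pair (A, B) is completely controllable.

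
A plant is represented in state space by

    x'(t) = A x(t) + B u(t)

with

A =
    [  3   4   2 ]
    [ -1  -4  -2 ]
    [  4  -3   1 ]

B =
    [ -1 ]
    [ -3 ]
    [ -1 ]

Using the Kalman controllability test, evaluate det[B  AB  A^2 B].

AB = [[-17], [15], [4]]
A^2B = [[17], [-51], [-109]]
Controllability matrix C = [B  AB  A^2B] = [[-1, -17, 17], [-3, 15, -51], [-1, 4, -109]]
Expanding along the first row, det(C) = (-1)·(15·(-109) - (-51)·4) - (-17)·((-3)·(-109) - (-51)·(-1)) + 17·((-3)·4 - 15·(-1)) = (-1)·(-1431) - (-17)·276 + 17·3 = 6174
Since det(C) ≠ 0, rank(C) = 3 and the system is completely controllable.

6174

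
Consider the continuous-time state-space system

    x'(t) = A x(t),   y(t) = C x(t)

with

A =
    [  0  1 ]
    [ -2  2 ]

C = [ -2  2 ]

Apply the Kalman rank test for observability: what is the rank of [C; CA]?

2

CA = [[-4, 2]]
Observability matrix O = [C; CA] = [[-2, 2], [-4, 2]]
det(O) = (-2)·2 - 2·(-4) = -4 - (-8) = 4 ≠ 0, so rank(O) = 2.
rank(O) = 2 = n, so the pair (A, C) is completely observable.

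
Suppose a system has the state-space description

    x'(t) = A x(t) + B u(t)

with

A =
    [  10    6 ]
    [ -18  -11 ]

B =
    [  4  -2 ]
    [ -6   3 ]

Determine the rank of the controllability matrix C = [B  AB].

AB = [[4, -2], [-6, 3]]
Controllability matrix C = [B  AB] = [[4, -2, 4, -2], [-6, 3, -6, 3]]
Every column of C is a scalar multiple of column 1 = [4, -6] (multipliers 1, -1/2, 1, -1/2), so the columns span a one-dimensional space.
C ≠ 0, hence rank(C) = 1.
rank(C) = 1 < n = 2, so the pair (A, B) is not completely controllable.

1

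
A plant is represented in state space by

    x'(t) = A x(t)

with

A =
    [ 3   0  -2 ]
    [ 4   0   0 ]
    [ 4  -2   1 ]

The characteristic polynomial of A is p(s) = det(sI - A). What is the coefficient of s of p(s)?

Expand det(sI - A) for the 3×3 matrix.
p(s) = s^3 - 4s^2 + 11s - 16.
(Check: constant term = det(-A) = (-1)^3 det A = -16; coefficient of s^2 = -tr A = -4.)
The coefficient of s is 11.

11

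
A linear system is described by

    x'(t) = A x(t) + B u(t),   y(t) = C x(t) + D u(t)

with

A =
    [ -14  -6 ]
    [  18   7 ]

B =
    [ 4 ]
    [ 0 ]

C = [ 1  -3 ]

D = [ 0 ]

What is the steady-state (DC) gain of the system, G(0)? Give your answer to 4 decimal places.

-24.4000

G(0) = C(-A)^{-1}B + D = -C A^{-1} B + D.
det A = 10, so A^{-1} = (1/10)·adj(A) = [[7/10, 3/5], [-9/5, -7/5]]
A^{-1} B = [14/5, -36/5]^T
C A^{-1} B = 122/5
G(0) = D - C A^{-1} B = 0 - (122/5) = -122/5 ≈ -24.4000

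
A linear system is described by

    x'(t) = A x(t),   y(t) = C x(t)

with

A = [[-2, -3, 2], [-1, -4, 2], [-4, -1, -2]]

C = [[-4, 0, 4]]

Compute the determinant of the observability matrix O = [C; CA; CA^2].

-4096

CA = [[-8, 8, -16]]
CA^2 = [[72, 8, 32]]
Observability matrix O = [C; CA; CA^2] = [[-4, 0, 4], [-8, 8, -16], [72, 8, 32]]
Expanding along the first row, det(O) = (-4)·(8·32 - (-16)·8) - 0·((-8)·32 - (-16)·72) + 4·((-8)·8 - 8·72) = (-4)·384 - 0·896 + 4·(-640) = -4096
Since det(O) ≠ 0, rank(O) = 3 and the system is completely observable.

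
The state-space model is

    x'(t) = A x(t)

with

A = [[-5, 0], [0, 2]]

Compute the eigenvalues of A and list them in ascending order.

det(sI - A) = s^2 - (tr A)s + det A, with tr A = (-5) + 2 = -3 and det A = (-5)·2 - 0·0 = -10 - 0 = -10.
So p(s) = det(sI - A) = s^2 + 3s - 10.
Factor s^2 + 3s - 10: two numbers with sum -3 and product -10 are 2 and -5, so s^2 + 3s - 10 = (s - 2)(s + 5).
Hence p(s) = (s - 2) (s + 5), with roots -5, 2.
At least one eigenvalue has non-negative real part, so the system is not asymptotically stable.

-5, 2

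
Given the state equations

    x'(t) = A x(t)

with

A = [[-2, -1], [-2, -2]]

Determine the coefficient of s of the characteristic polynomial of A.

4

For a 2×2 matrix, det(sI - A) = s^2 - (tr A)s + det A.
tr A = -4, det A = 2.
So p(s) = s^2 + 4s + 2.
The coefficient of s is 4.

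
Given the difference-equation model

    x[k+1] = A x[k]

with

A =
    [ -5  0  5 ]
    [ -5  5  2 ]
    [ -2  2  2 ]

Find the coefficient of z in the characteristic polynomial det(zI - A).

-19

Expand det(zI - A) for the 3×3 matrix.
p(z) = z^3 - 2z^2 - 19z + 30.
(Check: constant term = det(-A) = (-1)^3 det A = 30; coefficient of z^2 = -tr A = -2.)
The coefficient of z is -19.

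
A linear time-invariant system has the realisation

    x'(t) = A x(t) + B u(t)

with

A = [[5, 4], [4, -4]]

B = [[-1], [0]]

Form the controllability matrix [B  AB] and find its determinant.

AB = [[-5], [-4]]
Controllability matrix C = [B  AB] = [[-1, -5], [0, -4]]
det(C) = (-1)·(-4) - (-5)·0 = 4 - 0 = 4
Since det(C) ≠ 0, rank(C) = 2 and the system is completely controllable.

4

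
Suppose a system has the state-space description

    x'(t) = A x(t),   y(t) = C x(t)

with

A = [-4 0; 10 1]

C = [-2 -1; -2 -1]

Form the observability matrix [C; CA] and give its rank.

CA = [[-2, -1], [-2, -1]]
Observability matrix O = [C; CA] = [[-2, -1], [-2, -1], [-2, -1], [-2, -1]]
Every row of O is a scalar multiple of row 1 = [-2, -1] (multipliers 1, 1, 1, 1), so the rows span a one-dimensional space.
O ≠ 0, hence rank(O) = 1.
rank(O) = 1 < n = 2, so the pair (A, C) is not completely observable.

1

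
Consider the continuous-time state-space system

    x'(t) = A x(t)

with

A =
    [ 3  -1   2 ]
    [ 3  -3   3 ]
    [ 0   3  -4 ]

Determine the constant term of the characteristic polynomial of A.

Expand det(sI - A) for the 3×3 matrix.
p(s) = s^3 + 4s^2 - 15s - 15.
(Check: constant term = det(-A) = (-1)^3 det A = -15; coefficient of s^2 = -tr A = 4.)
The constant term is -15.

-15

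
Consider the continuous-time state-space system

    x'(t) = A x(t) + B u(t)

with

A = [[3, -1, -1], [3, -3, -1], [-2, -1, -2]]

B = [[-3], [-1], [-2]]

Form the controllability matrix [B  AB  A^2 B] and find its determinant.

AB = [[-6], [-4], [11]]
A^2B = [[-25], [-17], [-6]]
Controllability matrix C = [B  AB  A^2B] = [[-3, -6, -25], [-1, -4, -17], [-2, 11, -6]]
Expanding along the first row, det(C) = (-3)·((-4)·(-6) - (-17)·11) - (-6)·((-1)·(-6) - (-17)·(-2)) + (-25)·((-1)·11 - (-4)·(-2)) = (-3)·211 - (-6)·(-28) + (-25)·(-19) = -326
Since det(C) ≠ 0, rank(C) = 3 and the system is completely controllable.

-326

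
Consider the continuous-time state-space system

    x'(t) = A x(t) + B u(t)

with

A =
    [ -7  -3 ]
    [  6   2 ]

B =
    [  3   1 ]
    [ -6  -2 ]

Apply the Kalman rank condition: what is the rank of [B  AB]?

1

AB = [[-3, -1], [6, 2]]
Controllability matrix C = [B  AB] = [[3, 1, -3, -1], [-6, -2, 6, 2]]
Every column of C is a scalar multiple of column 1 = [3, -6] (multipliers 1, 1/3, -1, -1/3), so the columns span a one-dimensional space.
C ≠ 0, hence rank(C) = 1.
rank(C) = 1 < n = 2, so the pair (A, B) is not completely controllable.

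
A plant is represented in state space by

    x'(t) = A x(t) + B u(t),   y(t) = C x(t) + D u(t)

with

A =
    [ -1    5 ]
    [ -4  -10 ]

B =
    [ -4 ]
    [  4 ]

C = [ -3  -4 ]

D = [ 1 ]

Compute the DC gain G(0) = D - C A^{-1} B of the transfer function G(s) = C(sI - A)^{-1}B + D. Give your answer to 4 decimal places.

0.3333

G(0) = C(-A)^{-1}B + D = -C A^{-1} B + D.
det A = 30, so A^{-1} = (1/30)·adj(A) = [[-1/3, -1/6], [2/15, -1/30]]
A^{-1} B = [2/3, -2/3]^T
C A^{-1} B = 2/3
G(0) = D - C A^{-1} B = 1 - (2/3) = 1/3 ≈ 0.3333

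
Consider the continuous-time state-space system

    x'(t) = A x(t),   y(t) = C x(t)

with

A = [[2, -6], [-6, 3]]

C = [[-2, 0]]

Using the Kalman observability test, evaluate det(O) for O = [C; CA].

-24

CA = [[-4, 12]]
Observability matrix O = [C; CA] = [[-2, 0], [-4, 12]]
det(O) = (-2)·12 - 0·(-4) = -24 - 0 = -24
Since det(O) ≠ 0, rank(O) = 2 and the system is completely observable.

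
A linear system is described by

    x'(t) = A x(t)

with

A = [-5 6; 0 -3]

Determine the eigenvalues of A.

det(sI - A) = s^2 - (tr A)s + det A, with tr A = (-5) + (-3) = -8 and det A = (-5)·(-3) - 6·0 = 15 - 0 = 15.
So p(s) = det(sI - A) = s^2 + 8s + 15.
Factor s^2 + 8s + 15: two numbers with sum -8 and product 15 are -3 and -5, so s^2 + 8s + 15 = (s + 3)(s + 5).
Hence p(s) = (s + 3) (s + 5), with roots -5, -3.
All eigenvalues have negative real part, so the system is asymptotically stable.

-5, -3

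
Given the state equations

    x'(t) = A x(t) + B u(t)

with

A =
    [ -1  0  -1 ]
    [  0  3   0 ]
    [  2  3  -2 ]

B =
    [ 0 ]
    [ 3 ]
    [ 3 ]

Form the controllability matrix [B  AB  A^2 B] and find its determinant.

-108

AB = [[-3], [9], [3]]
A^2B = [[0], [27], [15]]
Controllability matrix C = [B  AB  A^2B] = [[0, -3, 0], [3, 9, 27], [3, 3, 15]]
Expanding along the first row, det(C) = 0·(9·15 - 27·3) - (-3)·(3·15 - 27·3) + 0·(3·3 - 9·3) = 0·54 - (-3)·(-36) + 0·(-18) = -108
Since det(C) ≠ 0, rank(C) = 3 and the system is completely controllable.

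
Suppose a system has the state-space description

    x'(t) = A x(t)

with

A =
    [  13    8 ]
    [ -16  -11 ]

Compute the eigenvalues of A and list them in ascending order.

det(sI - A) = s^2 - (tr A)s + det A, with tr A = 13 + (-11) = 2 and det A = 13·(-11) - 8·(-16) = -143 - (-128) = -15.
So p(s) = det(sI - A) = s^2 - 2s - 15.
Factor s^2 - 2s - 15: two numbers with sum 2 and product -15 are 5 and -3, so s^2 - 2s - 15 = (s - 5)(s + 3).
Hence p(s) = (s - 5) (s + 3), with roots -3, 5.
At least one eigenvalue has non-negative real part, so the system is not asymptotically stable.

-3, 5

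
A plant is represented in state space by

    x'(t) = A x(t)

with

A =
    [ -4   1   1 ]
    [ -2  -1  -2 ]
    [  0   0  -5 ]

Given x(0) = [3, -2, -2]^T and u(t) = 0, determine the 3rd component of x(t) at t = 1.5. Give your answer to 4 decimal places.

det(sI - A) = s^3 - (tr A)s^2 + (M11 + M22 + M33)s - det A, where Mii is the 2×2 principal minor of A obtained by deleting row i and column i.
tr A = (-4) + (-1) + (-5) = -10; M11 = (-1)·(-5) - (-2)·0 = 5 - 0 = 5; M22 = (-4)·(-5) - 1·0 = 20 - 0 = 20; M33 = (-4)·(-1) - 1·(-2) = 4 - (-2) = 6; sum of minors = 31.
det A = (-4)·((-1)·(-5) - (-2)·0) - 1·((-2)·(-5) - (-2)·0) + 1·((-2)·0 - (-1)·0) = (-4)·5 - 1·10 + 1·0 = -30.
So p(s) = det(sI - A) = s^3 + 10s^2 + 31s + 30.
Rational-root test: any integer root divides 30. Testing small divisors, s = -2 works: p(-2) = -8 + 40 + (-62) + 30 = 0, so (s + 2) is a factor.
Dividing, p(s) = (s + 2)(s^2 + 8s + 15).
Factor s^2 + 8s + 15: two numbers with sum -8 and product 15 are -3 and -5, so s^2 + 8s + 15 = (s + 3)(s + 5).
Hence p(s) = (s + 2) (s + 3) (s + 5), with roots -5, -3, -2.
The eigenvalues -5, -3, -2 are distinct and real, so A is diagonalisable and x(t) = e^{At} x(0) = V diag(e^{λ_i t}) V^{-1} x(0), where the columns of V are the eigenvectors.
λ = -5: A - (-5)I = [[1, 1, 1], [-2, 4, -2], [0, 0, 0]]. v must be orthogonal to every row; (row 1) × (row 2) = [-6, 0, 6], so take v_1 = [-1, 0, 1]^T.
λ = -3: A - (-3)I = [[-1, 1, 1], [-2, 2, -2], [0, 0, -2]]. v must be orthogonal to every row; (row 1) × (row 2) = [-4, -4, 0], so take v_2 = [-1, -1, 0]^T.
λ = -2: A - (-2)I = [[-2, 1, 1], [-2, 1, -2], [0, 0, -3]]. v must be orthogonal to every row; (row 1) × (row 2) = [-3, -6, 0], so take v_3 = [1, 2, 0]^T.
V = [v_1 v_2 v_3] = [[-1, -1, 1], [0, -1, 2], [1, 0, 0]] has det V = -1, so V^{-1} = adj(V)/det V = [[0, 0, 1], [-2, 1, -2], [-1, 1, -1]].
Modal coordinates z(0) = V^{-1} x(0): 0·3 + 0·(-2) + 1·(-2) = -2; (-2)·3 + 1·(-2) + (-2)·(-2) = -4; (-1)·3 + 1·(-2) + (-1)·(-2) = -3; so z(0) = [-2, -4, -3]^T.
x_3(t) = Σ_i (v_i)_3 · z_i(0) · e^{λ_i t} (row 3 of V times the modal terms).
x_3(1.5) = 1·(-2)·e^{-5·1.5} + 0·(-4)·e^{-3·1.5} + 0·(-3)·e^{-2·1.5} = (-2)·0.000553 + 0·0.011109 + 0·0.049787 = -0.0011.

-0.0011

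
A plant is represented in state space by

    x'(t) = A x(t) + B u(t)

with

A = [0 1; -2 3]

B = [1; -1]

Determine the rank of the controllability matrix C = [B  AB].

AB = [[-1], [-5]]
Controllability matrix C = [B  AB] = [[1, -1], [-1, -5]]
det(C) = 1·(-5) - (-1)·(-1) = -5 - 1 = -6 ≠ 0, so rank(C) = 2.
rank(C) = 2 = n, so the pair (A, B) is completely controllable.

2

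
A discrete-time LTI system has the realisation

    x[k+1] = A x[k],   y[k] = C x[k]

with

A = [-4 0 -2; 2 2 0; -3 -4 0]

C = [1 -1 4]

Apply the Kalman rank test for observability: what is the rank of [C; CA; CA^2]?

CA = [[-18, -18, -2]]
CA^2 = [[42, -28, 36]]
Observability matrix O = [C; CA; CA^2] = [[1, -1, 4], [-18, -18, -2], [42, -28, 36]]
det(O) = 1·((-18)·36 - (-2)·(-28)) - (-1)·((-18)·36 - (-2)·42) + 4·((-18)·(-28) - (-18)·42) = 1·(-704) - (-1)·(-564) + 4·1260 = 3772 ≠ 0, so rank(O) = 3.
rank(O) = 3 = n, so the pair (A, C) is completely observable.

3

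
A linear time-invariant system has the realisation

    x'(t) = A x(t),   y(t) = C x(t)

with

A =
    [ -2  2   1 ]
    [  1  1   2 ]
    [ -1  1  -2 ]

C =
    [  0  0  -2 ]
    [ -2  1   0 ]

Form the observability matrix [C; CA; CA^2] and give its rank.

3

CA = [[2, -2, 4], [5, -3, 0]]
CA^2 = [[-10, 6, -10], [-13, 7, -1]]
Observability matrix O = [C; CA; CA^2] = [[0, 0, -2], [-2, 1, 0], [2, -2, 4], [5, -3, 0], [-10, 6, -10], [-13, 7, -1]]
Take the 3×3 submatrix of O formed by rows 1, 2, 3: [[0, 0, -2], [-2, 1, 0], [2, -2, 4]]. Its determinant is 0·(1·4 - 0·(-2)) - 0·((-2)·4 - 0·2) + (-2)·((-2)·(-2) - 1·2) = 0·4 - 0·(-8) + (-2)·2 = -4 ≠ 0.
So rank(O) ≥ 3; since O has 3 columns, rank(O) = 3.
rank(O) = 3 = n, so the pair (A, C) is completely observable.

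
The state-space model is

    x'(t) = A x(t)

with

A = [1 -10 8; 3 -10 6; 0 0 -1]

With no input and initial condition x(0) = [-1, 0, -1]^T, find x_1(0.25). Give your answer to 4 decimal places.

-1.5925

det(sI - A) = s^3 - (tr A)s^2 + (M11 + M22 + M33)s - det A, where Mii is the 2×2 principal minor of A obtained by deleting row i and column i.
tr A = 1 + (-10) + (-1) = -10; M11 = (-10)·(-1) - 6·0 = 10 - 0 = 10; M22 = 1·(-1) - 8·0 = -1 - 0 = -1; M33 = 1·(-10) - (-10)·3 = -10 - (-30) = 20; sum of minors = 29.
det A = 1·((-10)·(-1) - 6·0) - (-10)·(3·(-1) - 6·0) + 8·(3·0 - (-10)·0) = 1·10 - (-10)·(-3) + 8·0 = -20.
So p(s) = det(sI - A) = s^3 + 10s^2 + 29s + 20.
Rational-root test: any integer root divides 20. Testing small divisors, s = -1 works: p(-1) = -1 + 10 + (-29) + 20 = 0, so (s + 1) is a factor.
Dividing, p(s) = (s + 1)(s^2 + 9s + 20).
Factor s^2 + 9s + 20: two numbers with sum -9 and product 20 are -4 and -5, so s^2 + 9s + 20 = (s + 4)(s + 5).
Hence p(s) = (s + 1) (s + 4) (s + 5), with roots -5, -4, -1.
The eigenvalues -5, -4, -1 are distinct and real, so A is diagonalisable and x(t) = e^{At} x(0) = V diag(e^{λ_i t}) V^{-1} x(0), where the columns of V are the eigenvectors.
λ = -5: A - (-5)I = [[6, -10, 8], [3, -5, 6], [0, 0, 4]]. v must be orthogonal to every row; (row 1) × (row 2) = [-20, -12, 0], so take v_1 = [5, 3, 0]^T.
λ = -4: A - (-4)I = [[5, -10, 8], [3, -6, 6], [0, 0, 3]]. v must be orthogonal to every row; (row 1) × (row 2) = [-12, -6, 0], so take v_2 = [-2, -1, 0]^T.
λ = -1: A - (-1)I = [[2, -10, 8], [3, -9, 6], [0, 0, 0]]. v must be orthogonal to every row; (row 1) × (row 2) = [12, 12, 12], so take v_3 = [1, 1, 1]^T.
V = [v_1 v_2 v_3] = [[5, -2, 1], [3, -1, 1], [0, 0, 1]] has det V = 1, so V^{-1} = adj(V)/det V = [[-1, 2, -1], [-3, 5, -2], [0, 0, 1]].
Modal coordinates z(0) = V^{-1} x(0): (-1)·(-1) + 2·0 + (-1)·(-1) = 2; (-3)·(-1) + 5·0 + (-2)·(-1) = 5; 0·(-1) + 0·0 + 1·(-1) = -1; so z(0) = [2, 5, -1]^T.
x_1(t) = Σ_i (v_i)_1 · z_i(0) · e^{λ_i t} (row 1 of V times the modal terms).
x_1(0.25) = 5·2·e^{-5·0.25} + (-2)·5·e^{-4·0.25} + 1·(-1)·e^{-1·0.25} = 10·0.286505 + (-10)·0.367879 + (-1)·0.778801 = -1.5925.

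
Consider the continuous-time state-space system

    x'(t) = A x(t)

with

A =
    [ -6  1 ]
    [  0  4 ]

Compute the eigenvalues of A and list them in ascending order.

det(sI - A) = s^2 - (tr A)s + det A, with tr A = (-6) + 4 = -2 and det A = (-6)·4 - 1·0 = -24 - 0 = -24.
So p(s) = det(sI - A) = s^2 + 2s - 24.
Factor s^2 + 2s - 24: two numbers with sum -2 and product -24 are 4 and -6, so s^2 + 2s - 24 = (s - 4)(s + 6).
Hence p(s) = (s - 4) (s + 6), with roots -6, 4.
At least one eigenvalue has non-negative real part, so the system is not asymptotically stable.

-6, 4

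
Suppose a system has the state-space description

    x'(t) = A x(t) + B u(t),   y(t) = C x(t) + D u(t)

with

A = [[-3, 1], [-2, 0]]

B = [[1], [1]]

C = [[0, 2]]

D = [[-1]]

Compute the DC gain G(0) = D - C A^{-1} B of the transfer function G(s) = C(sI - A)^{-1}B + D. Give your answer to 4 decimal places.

0.0000

G(0) = C(-A)^{-1}B + D = -C A^{-1} B + D.
det A = 2, so A^{-1} = (1/2)·adj(A) = [[0, -1/2], [1, -3/2]]
A^{-1} B = [-1/2, -1/2]^T
C A^{-1} B = -1
G(0) = D - C A^{-1} B = -1 - (-1) = 0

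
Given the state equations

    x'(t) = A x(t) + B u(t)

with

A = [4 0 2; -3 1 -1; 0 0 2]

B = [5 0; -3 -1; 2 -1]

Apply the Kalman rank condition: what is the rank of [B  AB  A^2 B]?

AB = [[24, -2], [-20, 0], [4, -2]]
A^2B = [[104, -12], [-96, 8], [8, -4]]
Controllability matrix C = [B  AB  A^2B] = [[5, 0, 24, -2, 104, -12], [-3, -1, -20, 0, -96, 8], [2, -1, 4, -2, 8, -4]]
The rows r1, r2, r3 of C are linearly dependent: -r1 - r2 + r3 = 0 (check each entry), so rank(C) ≤ 2.
The 2×2 minor from rows 1, 2, columns 1, 2 is 5·(-1) - 0·(-3) = -5 - 0 = -5 ≠ 0, so rank(C) = 2.
rank(C) = 2 < n = 3, so the pair (A, B) is not completely controllable.

2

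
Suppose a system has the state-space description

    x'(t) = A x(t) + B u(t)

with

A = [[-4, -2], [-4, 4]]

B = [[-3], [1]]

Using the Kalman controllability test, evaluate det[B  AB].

-58

AB = [[10], [16]]
Controllability matrix C = [B  AB] = [[-3, 10], [1, 16]]
det(C) = (-3)·16 - 10·1 = -48 - 10 = -58
Since det(C) ≠ 0, rank(C) = 2 and the system is completely controllable.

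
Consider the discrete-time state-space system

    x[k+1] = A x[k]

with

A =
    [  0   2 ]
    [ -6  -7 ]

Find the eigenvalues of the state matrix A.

-4, -3

det(zI - A) = z^2 - (tr A)z + det A, with tr A = 0 + (-7) = -7 and det A = 0·(-7) - 2·(-6) = 0 - (-12) = 12.
So p(z) = det(zI - A) = z^2 + 7z + 12.
Factor z^2 + 7z + 12: two numbers with sum -7 and product 12 are -3 and -4, so z^2 + 7z + 12 = (z + 3)(z + 4).
Hence p(z) = (z + 3) (z + 4), with roots -4, -3.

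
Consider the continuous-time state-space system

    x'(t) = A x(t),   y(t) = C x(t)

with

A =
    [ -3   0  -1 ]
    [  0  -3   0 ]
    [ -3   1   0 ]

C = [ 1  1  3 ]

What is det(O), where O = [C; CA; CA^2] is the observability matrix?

CA = [[-12, 0, -1]]
CA^2 = [[39, -1, 12]]
Observability matrix O = [C; CA; CA^2] = [[1, 1, 3], [-12, 0, -1], [39, -1, 12]]
Expanding along the first row, det(O) = 1·(0·12 - (-1)·(-1)) - 1·((-12)·12 - (-1)·39) + 3·((-12)·(-1) - 0·39) = 1·(-1) - 1·(-105) + 3·12 = 140
Since det(O) ≠ 0, rank(O) = 3 and the system is completely observable.

140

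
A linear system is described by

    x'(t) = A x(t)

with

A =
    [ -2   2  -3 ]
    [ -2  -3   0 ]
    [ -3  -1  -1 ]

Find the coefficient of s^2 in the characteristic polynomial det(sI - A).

6

Expand det(sI - A) for the 3×3 matrix.
p(s) = s^3 + 6s^2 + 6s - 11.
(Check: constant term = det(-A) = (-1)^3 det A = -11; coefficient of s^2 = -tr A = 6.)
The coefficient of s^2 is 6.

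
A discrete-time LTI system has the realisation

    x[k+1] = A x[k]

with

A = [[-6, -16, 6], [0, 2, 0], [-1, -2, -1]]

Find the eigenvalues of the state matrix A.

-4, -3, 2

det(zI - A) = z^3 - (tr A)z^2 + (M11 + M22 + M33)z - det A, where Mii is the 2×2 principal minor of A obtained by deleting row i and column i.
tr A = (-6) + 2 + (-1) = -5; M11 = 2·(-1) - 0·(-2) = -2 - 0 = -2; M22 = (-6)·(-1) - 6·(-1) = 6 - (-6) = 12; M33 = (-6)·2 - (-16)·0 = -12 - 0 = -12; sum of minors = -2.
det A = (-6)·(2·(-1) - 0·(-2)) - (-16)·(0·(-1) - 0·(-1)) + 6·(0·(-2) - 2·(-1)) = (-6)·(-2) - (-16)·0 + 6·2 = 24.
So p(z) = det(zI - A) = z^3 + 5z^2 - 2z - 24.
Rational-root test: any integer root divides -24. Testing small divisors, z = 2 works: p(2) = 8 + 20 + (-4) + (-24) = 0, so (z - 2) is a factor.
Dividing, p(z) = (z - 2)(z^2 + 7z + 12).
Factor z^2 + 7z + 12: two numbers with sum -7 and product 12 are -3 and -4, so z^2 + 7z + 12 = (z + 3)(z + 4).
Hence p(z) = (z - 2) (z + 3) (z + 4), with roots -4, -3, 2.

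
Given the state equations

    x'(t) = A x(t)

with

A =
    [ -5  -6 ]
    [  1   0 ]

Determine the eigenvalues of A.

det(sI - A) = s^2 - (tr A)s + det A, with tr A = (-5) + 0 = -5 and det A = (-5)·0 - (-6)·1 = 0 - (-6) = 6.
So p(s) = det(sI - A) = s^2 + 5s + 6.
Factor s^2 + 5s + 6: two numbers with sum -5 and product 6 are -2 and -3, so s^2 + 5s + 6 = (s + 2)(s + 3).
Hence p(s) = (s + 2) (s + 3), with roots -3, -2.
All eigenvalues have negative real part, so the system is asymptotically stable.

-3, -2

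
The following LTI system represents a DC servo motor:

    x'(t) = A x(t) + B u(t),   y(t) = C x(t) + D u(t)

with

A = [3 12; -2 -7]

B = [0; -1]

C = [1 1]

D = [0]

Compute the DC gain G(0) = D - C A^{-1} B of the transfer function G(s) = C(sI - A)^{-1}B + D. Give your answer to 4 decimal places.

-3.0000

G(0) = C(-A)^{-1}B + D = -C A^{-1} B + D.
det A = 3, so A^{-1} = (1/3)·adj(A) = [[-7/3, -4], [2/3, 1]]
A^{-1} B = [4, -1]^T
C A^{-1} B = 3
G(0) = D - C A^{-1} B = 0 - (3) = -3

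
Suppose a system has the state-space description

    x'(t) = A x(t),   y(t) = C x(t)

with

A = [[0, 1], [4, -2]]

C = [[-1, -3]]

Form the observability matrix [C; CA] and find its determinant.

CA = [[-12, 5]]
Observability matrix O = [C; CA] = [[-1, -3], [-12, 5]]
det(O) = (-1)·5 - (-3)·(-12) = -5 - 36 = -41
Since det(O) ≠ 0, rank(O) = 2 and the system is completely observable.

-41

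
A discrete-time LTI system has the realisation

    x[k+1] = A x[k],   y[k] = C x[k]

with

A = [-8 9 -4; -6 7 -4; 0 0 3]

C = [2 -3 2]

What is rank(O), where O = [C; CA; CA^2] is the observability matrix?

2

CA = [[2, -3, 10]]
CA^2 = [[2, -3, 34]]
Observability matrix O = [C; CA; CA^2] = [[2, -3, 2], [2, -3, 10], [2, -3, 34]]
The columns c1, c2, c3 of O are linearly dependent: 3·c1 + 2·c2 = 0 (check each entry), so rank(O) ≤ 2.
The 2×2 minor from rows 1, 2, columns 1, 3 is 2·10 - 2·2 = 20 - 4 = 16 ≠ 0, so rank(O) = 2.
rank(O) = 2 < n = 3, so the pair (A, C) is not completely observable.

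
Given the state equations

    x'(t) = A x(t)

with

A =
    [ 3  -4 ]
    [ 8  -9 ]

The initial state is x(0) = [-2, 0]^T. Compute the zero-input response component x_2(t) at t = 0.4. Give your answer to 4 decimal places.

det(sI - A) = s^2 - (tr A)s + det A, with tr A = 3 + (-9) = -6 and det A = 3·(-9) - (-4)·8 = -27 - (-32) = 5.
So p(s) = det(sI - A) = s^2 + 6s + 5.
Factor s^2 + 6s + 5: two numbers with sum -6 and product 5 are -1 and -5, so s^2 + 6s + 5 = (s + 1)(s + 5).
Hence p(s) = (s + 1) (s + 5), with roots -5, -1.
The eigenvalues -5, -1 are distinct and real, so A is diagonalisable and x(t) = e^{At} x(0) = V diag(e^{λ_i t}) V^{-1} x(0), where the columns of V are the eigenvectors.
λ = -5: A - (-5)I = [[8, -4], [8, -4]]. Row 1 gives 8·v1 + (-4)·v2 = 0, so take v_1 = [1, 2]^T.
λ = -1: A - (-1)I = [[4, -4], [8, -8]]. Row 1 gives 4·v1 + (-4)·v2 = 0, so take v_2 = [1, 1]^T.
V = [v_1 v_2] = [[1, 1], [2, 1]] has det V = -1, so V^{-1} = adj(V)/det V = [[-1, 1], [2, -1]].
Modal coordinates z(0) = V^{-1} x(0): (-1)·(-2) + 1·0 = 2; 2·(-2) + (-1)·0 = -4; so z(0) = [2, -4]^T.
x_2(t) = Σ_i (v_i)_2 · z_i(0) · e^{λ_i t} (row 2 of V times the modal terms).
x_2(0.4) = 2·2·e^{-5·0.4} + 1·(-4)·e^{-1·0.4} = 4·0.135335 + (-4)·0.670320 = -2.1399.

-2.1399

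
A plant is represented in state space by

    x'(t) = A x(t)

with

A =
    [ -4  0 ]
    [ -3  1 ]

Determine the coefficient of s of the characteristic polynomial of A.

For a 2×2 matrix, det(sI - A) = s^2 - (tr A)s + det A.
tr A = -3, det A = -4.
So p(s) = s^2 + 3s - 4.
The coefficient of s is 3.

3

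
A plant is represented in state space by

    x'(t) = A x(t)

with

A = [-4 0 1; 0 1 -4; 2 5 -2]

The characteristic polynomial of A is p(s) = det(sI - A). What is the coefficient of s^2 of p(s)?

5

Expand det(sI - A) for the 3×3 matrix.
p(s) = s^3 + 5s^2 + 20s + 74.
(Check: constant term = det(-A) = (-1)^3 det A = 74; coefficient of s^2 = -tr A = 5.)
The coefficient of s^2 is 5.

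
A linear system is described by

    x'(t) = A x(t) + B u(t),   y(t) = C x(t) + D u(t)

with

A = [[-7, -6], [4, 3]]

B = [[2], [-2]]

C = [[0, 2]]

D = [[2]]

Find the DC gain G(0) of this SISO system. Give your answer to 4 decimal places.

-2.0000

G(0) = C(-A)^{-1}B + D = -C A^{-1} B + D.
det A = 3, so A^{-1} = (1/3)·adj(A) = [[1, 2], [-4/3, -7/3]]
A^{-1} B = [-2, 2]^T
C A^{-1} B = 4
G(0) = D - C A^{-1} B = 2 - (4) = -2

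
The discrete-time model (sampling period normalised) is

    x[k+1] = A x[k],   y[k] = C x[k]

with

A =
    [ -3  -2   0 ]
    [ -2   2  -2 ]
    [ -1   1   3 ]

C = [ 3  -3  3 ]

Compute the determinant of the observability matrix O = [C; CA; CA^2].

CA = [[-6, -9, 15]]
CA^2 = [[21, 9, 63]]
Observability matrix O = [C; CA; CA^2] = [[3, -3, 3], [-6, -9, 15], [21, 9, 63]]
Expanding along the first row, det(O) = 3·((-9)·63 - 15·9) - (-3)·((-6)·63 - 15·21) + 3·((-6)·9 - (-9)·21) = 3·(-702) - (-3)·(-693) + 3·135 = -3780
Since det(O) ≠ 0, rank(O) = 3 and the system is completely observable.

-3780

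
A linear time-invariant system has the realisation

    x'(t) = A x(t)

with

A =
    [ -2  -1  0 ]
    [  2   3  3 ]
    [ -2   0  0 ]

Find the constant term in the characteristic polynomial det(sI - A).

-6

Expand det(sI - A) for the 3×3 matrix.
p(s) = s^3 - s^2 - 4s - 6.
(Check: constant term = det(-A) = (-1)^3 det A = -6; coefficient of s^2 = -tr A = -1.)
The constant term is -6.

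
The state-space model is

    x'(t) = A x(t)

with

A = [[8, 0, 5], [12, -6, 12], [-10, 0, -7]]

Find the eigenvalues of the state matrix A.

det(sI - A) = s^3 - (tr A)s^2 + (M11 + M22 + M33)s - det A, where Mii is the 2×2 principal minor of A obtained by deleting row i and column i.
tr A = 8 + (-6) + (-7) = -5; M11 = (-6)·(-7) - 12·0 = 42 - 0 = 42; M22 = 8·(-7) - 5·(-10) = -56 - (-50) = -6; M33 = 8·(-6) - 0·12 = -48 - 0 = -48; sum of minors = -12.
det A = 8·((-6)·(-7) - 12·0) - 0·(12·(-7) - 12·(-10)) + 5·(12·0 - (-6)·(-10)) = 8·42 - 0·36 + 5·(-60) = 36.
So p(s) = det(sI - A) = s^3 + 5s^2 - 12s - 36.
Rational-root test: any integer root divides -36. Testing small divisors, s = -2 works: p(-2) = -8 + 20 + 24 + (-36) = 0, so (s + 2) is a factor.
Dividing, p(s) = (s + 2)(s^2 + 3s - 18).
Factor s^2 + 3s - 18: two numbers with sum -3 and product -18 are 3 and -6, so s^2 + 3s - 18 = (s - 3)(s + 6).
Hence p(s) = (s - 3) (s + 2) (s + 6), with roots -6, -2, 3.
At least one eigenvalue has non-negative real part, so the system is not asymptotically stable.

-6, -2, 3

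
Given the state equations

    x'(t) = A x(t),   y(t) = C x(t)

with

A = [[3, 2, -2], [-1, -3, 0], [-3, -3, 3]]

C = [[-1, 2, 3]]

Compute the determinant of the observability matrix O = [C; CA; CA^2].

-1179

CA = [[-14, -17, 11]]
CA^2 = [[-58, -10, 61]]
Observability matrix O = [C; CA; CA^2] = [[-1, 2, 3], [-14, -17, 11], [-58, -10, 61]]
Expanding along the first row, det(O) = (-1)·((-17)·61 - 11·(-10)) - 2·((-14)·61 - 11·(-58)) + 3·((-14)·(-10) - (-17)·(-58)) = (-1)·(-927) - 2·(-216) + 3·(-846) = -1179
Since det(O) ≠ 0, rank(O) = 3 and the system is completely observable.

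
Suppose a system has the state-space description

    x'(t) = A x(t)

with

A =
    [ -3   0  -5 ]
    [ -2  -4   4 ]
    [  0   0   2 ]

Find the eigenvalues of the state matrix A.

det(sI - A) = s^3 - (tr A)s^2 + (M11 + M22 + M33)s - det A, where Mii is the 2×2 principal minor of A obtained by deleting row i and column i.
tr A = (-3) + (-4) + 2 = -5; M11 = (-4)·2 - 4·0 = -8 - 0 = -8; M22 = (-3)·2 - (-5)·0 = -6 - 0 = -6; M33 = (-3)·(-4) - 0·(-2) = 12 - 0 = 12; sum of minors = -2.
det A = (-3)·((-4)·2 - 4·0) - 0·((-2)·2 - 4·0) + (-5)·((-2)·0 - (-4)·0) = (-3)·(-8) - 0·(-4) + (-5)·0 = 24.
So p(s) = det(sI - A) = s^3 + 5s^2 - 2s - 24.
Rational-root test: any integer root divides -24. Testing small divisors, s = 2 works: p(2) = 8 + 20 + (-4) + (-24) = 0, so (s - 2) is a factor.
Dividing, p(s) = (s - 2)(s^2 + 7s + 12).
Factor s^2 + 7s + 12: two numbers with sum -7 and product 12 are -3 and -4, so s^2 + 7s + 12 = (s + 3)(s + 4).
Hence p(s) = (s - 2) (s + 3) (s + 4), with roots -4, -3, 2.
At least one eigenvalue has non-negative real part, so the system is not asymptotically stable.

-4, -3, 2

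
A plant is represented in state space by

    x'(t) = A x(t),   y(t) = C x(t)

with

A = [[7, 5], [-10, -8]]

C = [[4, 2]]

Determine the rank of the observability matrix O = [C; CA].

CA = [[8, 4]]
Observability matrix O = [C; CA] = [[4, 2], [8, 4]]
Every row of O is a scalar multiple of row 1 = [4, 2] (multipliers 1, 2), so the rows span a one-dimensional space.
O ≠ 0, hence rank(O) = 1.
rank(O) = 1 < n = 2, so the pair (A, C) is not completely observable.

1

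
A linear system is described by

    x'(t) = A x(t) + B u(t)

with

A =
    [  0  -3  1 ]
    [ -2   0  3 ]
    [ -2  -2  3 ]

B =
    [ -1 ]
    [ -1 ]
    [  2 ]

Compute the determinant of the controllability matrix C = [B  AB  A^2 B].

AB = [[5], [8], [10]]
A^2B = [[-14], [20], [4]]
Controllability matrix C = [B  AB  A^2B] = [[-1, 5, -14], [-1, 8, 20], [2, 10, 4]]
Expanding along the first row, det(C) = (-1)·(8·4 - 20·10) - 5·((-1)·4 - 20·2) + (-14)·((-1)·10 - 8·2) = (-1)·(-168) - 5·(-44) + (-14)·(-26) = 752
Since det(C) ≠ 0, rank(C) = 3 and the system is completely controllable.

752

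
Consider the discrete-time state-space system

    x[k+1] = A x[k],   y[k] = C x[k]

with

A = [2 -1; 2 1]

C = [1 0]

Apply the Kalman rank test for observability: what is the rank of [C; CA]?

CA = [[2, -1]]
Observability matrix O = [C; CA] = [[1, 0], [2, -1]]
det(O) = 1·(-1) - 0·2 = -1 - 0 = -1 ≠ 0, so rank(O) = 2.
rank(O) = 2 = n, so the pair (A, C) is completely observable.

2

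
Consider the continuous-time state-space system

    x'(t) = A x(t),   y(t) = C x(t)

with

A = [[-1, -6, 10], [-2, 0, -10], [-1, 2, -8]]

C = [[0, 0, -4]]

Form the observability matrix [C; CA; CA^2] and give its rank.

2

CA = [[4, -8, 32]]
CA^2 = [[-20, 40, -136]]
Observability matrix O = [C; CA; CA^2] = [[0, 0, -4], [4, -8, 32], [-20, 40, -136]]
The columns c1, c2, c3 of O are linearly dependent: 2·c1 + c2 = 0 (check each entry), so rank(O) ≤ 2.
The 2×2 minor from rows 1, 2, columns 1, 3 is 0·32 - (-4)·4 = 0 - (-16) = 16 ≠ 0, so rank(O) = 2.
rank(O) = 2 < n = 3, so the pair (A, C) is not completely observable.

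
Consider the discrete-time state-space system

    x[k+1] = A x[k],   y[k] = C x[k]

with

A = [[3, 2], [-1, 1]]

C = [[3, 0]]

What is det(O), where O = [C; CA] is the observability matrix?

18

CA = [[9, 6]]
Observability matrix O = [C; CA] = [[3, 0], [9, 6]]
det(O) = 3·6 - 0·9 = 18 - 0 = 18
Since det(O) ≠ 0, rank(O) = 2 and the system is completely observable.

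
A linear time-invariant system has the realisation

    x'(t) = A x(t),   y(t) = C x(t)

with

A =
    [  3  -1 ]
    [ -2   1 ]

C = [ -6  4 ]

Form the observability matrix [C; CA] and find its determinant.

44

CA = [[-26, 10]]
Observability matrix O = [C; CA] = [[-6, 4], [-26, 10]]
det(O) = (-6)·10 - 4·(-26) = -60 - (-104) = 44
Since det(O) ≠ 0, rank(O) = 2 and the system is completely observable.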